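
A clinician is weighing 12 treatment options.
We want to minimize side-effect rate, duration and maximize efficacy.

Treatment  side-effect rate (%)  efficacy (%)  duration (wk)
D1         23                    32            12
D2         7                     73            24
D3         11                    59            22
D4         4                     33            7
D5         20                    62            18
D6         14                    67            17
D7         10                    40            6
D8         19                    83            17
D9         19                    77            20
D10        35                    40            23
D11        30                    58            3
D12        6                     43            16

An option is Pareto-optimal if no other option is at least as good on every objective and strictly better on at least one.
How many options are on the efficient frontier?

D1: dominated by D4 (side-effect rate 4≤23, efficacy 33≥32, duration 7≤12).
D2: not dominated.
D3: not dominated.
D4: not dominated (best side-effect rate).
D5: dominated by D6 (side-effect rate 14≤20, efficacy 67≥62, duration 17≤18).
D6: not dominated.
D7: not dominated.
D8: not dominated (best efficacy).
D9: dominated by D8 (side-effect rate 19≤19, efficacy 83≥77, duration 17≤20).
D10: dominated by D3 (side-effect rate 11≤35, efficacy 59≥40, duration 22≤23).
D11: not dominated (best duration).
D12: not dominated.
Pareto-optimal: D2, D3, D4, D6, D7, D8, D11, D12 → 8.

8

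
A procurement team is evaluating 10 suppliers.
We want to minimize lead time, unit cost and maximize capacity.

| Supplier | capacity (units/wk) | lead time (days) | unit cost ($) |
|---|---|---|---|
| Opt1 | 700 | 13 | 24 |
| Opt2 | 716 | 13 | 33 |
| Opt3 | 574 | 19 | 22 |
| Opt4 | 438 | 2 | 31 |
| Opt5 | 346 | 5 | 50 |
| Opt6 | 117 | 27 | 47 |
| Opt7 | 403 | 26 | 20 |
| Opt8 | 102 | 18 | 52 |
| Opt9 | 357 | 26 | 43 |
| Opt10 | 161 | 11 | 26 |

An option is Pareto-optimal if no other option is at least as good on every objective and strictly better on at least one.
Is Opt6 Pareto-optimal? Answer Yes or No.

Opt1 vs Opt6: capacity 700≥117, lead time 13≤27, unit cost 24≤47 — Opt1 is at least as good on every objective and strictly better on at least one, so Opt1 dominates Opt6.

No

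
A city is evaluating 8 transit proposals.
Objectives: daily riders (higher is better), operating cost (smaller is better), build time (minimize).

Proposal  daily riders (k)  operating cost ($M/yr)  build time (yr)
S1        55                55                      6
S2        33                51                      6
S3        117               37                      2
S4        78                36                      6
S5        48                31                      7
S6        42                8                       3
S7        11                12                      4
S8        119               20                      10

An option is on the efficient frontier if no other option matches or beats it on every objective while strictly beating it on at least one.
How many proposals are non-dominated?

S1: dominated by S3 (daily riders 117≥55, operating cost 37≤55, build time 2≤6).
S2: dominated by S3 (daily riders 117≥33, operating cost 37≤51, build time 2≤6).
S3: not dominated (best build time).
S4: not dominated.
S5: not dominated.
S6: not dominated (best operating cost).
S7: dominated by S6 (daily riders 42≥11, operating cost 8≤12, build time 3≤4).
S8: not dominated (best daily riders).
Pareto-optimal: S3, S4, S5, S6, S8 → 5.

5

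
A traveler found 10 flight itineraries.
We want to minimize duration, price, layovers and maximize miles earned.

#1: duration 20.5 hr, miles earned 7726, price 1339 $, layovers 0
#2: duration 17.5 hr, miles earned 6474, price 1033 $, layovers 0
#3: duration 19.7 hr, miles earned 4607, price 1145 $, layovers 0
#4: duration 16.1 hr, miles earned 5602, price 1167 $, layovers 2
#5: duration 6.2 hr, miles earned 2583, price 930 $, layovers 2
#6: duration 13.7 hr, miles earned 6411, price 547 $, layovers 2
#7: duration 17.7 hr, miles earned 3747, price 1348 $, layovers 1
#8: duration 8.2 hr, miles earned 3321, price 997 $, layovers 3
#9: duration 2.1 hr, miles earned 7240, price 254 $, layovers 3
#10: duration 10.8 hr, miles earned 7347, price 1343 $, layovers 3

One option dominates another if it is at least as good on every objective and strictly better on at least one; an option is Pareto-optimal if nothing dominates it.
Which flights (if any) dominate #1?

#2: worse on miles earned (6474 vs 7726).
#3: worse on miles earned (4607 vs 7726).
#4: worse on miles earned (5602 vs 7726).
#5: worse on miles earned (2583 vs 7726).
#6: worse on miles earned (6411 vs 7726).
#7: worse on miles earned (3747 vs 7726).
#8: worse on miles earned (3321 vs 7726).
#9: worse on miles earned (7240 vs 7726).
#10: worse on miles earned (7347 vs 7726).
No option dominates #1.

none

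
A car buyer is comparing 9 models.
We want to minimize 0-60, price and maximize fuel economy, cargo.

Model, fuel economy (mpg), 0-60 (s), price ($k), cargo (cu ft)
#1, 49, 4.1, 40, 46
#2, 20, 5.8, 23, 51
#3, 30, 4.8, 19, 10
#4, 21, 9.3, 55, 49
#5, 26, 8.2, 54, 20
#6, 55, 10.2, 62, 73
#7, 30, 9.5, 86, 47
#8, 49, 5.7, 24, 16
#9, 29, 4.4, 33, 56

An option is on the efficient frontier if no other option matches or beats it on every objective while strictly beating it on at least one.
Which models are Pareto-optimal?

#1, #2, #3, #6, #7, #8, #9

#1: not dominated (best 0-60).
#2: not dominated.
#3: not dominated (best price).
#4: dominated by #9 (fuel economy 29≥21, 0-60 4.4≤9.3, price 33≤55, cargo 56≥49).
#5: dominated by #1 (fuel economy 49≥26, 0-60 4.1≤8.2, price 40≤54, cargo 46≥20).
#6: not dominated (best fuel economy).
#7: not dominated.
#8: not dominated.
#9: not dominated.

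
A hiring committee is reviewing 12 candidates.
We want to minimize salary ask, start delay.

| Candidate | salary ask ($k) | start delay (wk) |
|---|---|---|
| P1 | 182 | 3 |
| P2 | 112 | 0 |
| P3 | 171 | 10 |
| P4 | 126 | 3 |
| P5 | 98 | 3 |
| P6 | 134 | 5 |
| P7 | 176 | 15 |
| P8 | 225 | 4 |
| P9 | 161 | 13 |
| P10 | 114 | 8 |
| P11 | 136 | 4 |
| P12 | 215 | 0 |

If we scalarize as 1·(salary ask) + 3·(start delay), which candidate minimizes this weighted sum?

P5

P1: 1·182 + 3·3 = 191
P2: 1·112 + 3·0 = 112
P3: 1·171 + 3·10 = 201
P4: 1·126 + 3·3 = 135
P5: 1·98 + 3·3 = 107
P6: 1·134 + 3·5 = 149
P7: 1·176 + 3·15 = 221
P8: 1·225 + 3·4 = 237
P9: 1·161 + 3·13 = 200
P10: 1·114 + 3·8 = 138
P11: 1·136 + 3·4 = 148
P12: 1·215 + 3·0 = 215
Lowest: P5 at 107.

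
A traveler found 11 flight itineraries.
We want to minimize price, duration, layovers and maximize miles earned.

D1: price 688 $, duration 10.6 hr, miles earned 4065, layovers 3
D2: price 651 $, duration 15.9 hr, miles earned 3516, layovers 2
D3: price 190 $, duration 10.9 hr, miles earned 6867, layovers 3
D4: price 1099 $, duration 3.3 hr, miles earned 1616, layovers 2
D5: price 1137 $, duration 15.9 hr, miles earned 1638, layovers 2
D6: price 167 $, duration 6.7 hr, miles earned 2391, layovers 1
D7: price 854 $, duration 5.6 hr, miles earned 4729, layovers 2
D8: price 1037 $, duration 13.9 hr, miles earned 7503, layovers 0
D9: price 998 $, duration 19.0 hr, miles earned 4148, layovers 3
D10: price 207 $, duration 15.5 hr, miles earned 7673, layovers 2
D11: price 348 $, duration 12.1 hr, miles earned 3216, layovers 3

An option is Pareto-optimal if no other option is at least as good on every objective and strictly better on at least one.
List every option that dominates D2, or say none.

D10

D10: price 207≤651, duration 15.5≤15.9, miles earned 7673≥3516, layovers 2≤2 — dominates D2.
Others (D1, D3, D4, D5, D6, D7, D8, D9, D11) are each worse than D2 on at least one objective.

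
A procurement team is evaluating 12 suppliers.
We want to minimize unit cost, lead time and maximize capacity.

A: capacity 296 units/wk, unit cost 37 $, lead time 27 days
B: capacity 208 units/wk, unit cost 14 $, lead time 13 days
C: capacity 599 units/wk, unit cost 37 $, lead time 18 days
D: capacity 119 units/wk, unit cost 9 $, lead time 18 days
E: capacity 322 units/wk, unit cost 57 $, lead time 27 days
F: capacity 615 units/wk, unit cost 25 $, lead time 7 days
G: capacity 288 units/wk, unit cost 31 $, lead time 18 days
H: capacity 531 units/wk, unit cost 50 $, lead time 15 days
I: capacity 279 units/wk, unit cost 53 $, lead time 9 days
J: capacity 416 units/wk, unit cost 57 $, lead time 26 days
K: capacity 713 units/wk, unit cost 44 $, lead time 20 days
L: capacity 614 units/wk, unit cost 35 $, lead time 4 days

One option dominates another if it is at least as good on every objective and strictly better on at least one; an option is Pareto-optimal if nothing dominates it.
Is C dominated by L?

L vs C: capacity 614≥599, unit cost 35≤37, lead time 4≤18 — L is at least as good on every objective with at least one strict improvement.

Yes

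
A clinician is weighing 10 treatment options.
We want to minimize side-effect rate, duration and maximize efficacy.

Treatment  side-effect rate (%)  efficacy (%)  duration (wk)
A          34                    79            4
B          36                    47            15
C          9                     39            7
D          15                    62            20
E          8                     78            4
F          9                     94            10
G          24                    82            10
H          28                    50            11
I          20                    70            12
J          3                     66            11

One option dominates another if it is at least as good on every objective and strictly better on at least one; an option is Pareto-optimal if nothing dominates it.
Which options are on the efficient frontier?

A, E, F, J

A: not dominated.
B: dominated by A (side-effect rate 34≤36, efficacy 79≥47, duration 4≤15).
C: dominated by E (side-effect rate 8≤9, efficacy 78≥39, duration 4≤7).
D: dominated by E (side-effect rate 8≤15, efficacy 78≥62, duration 4≤20).
E: not dominated.
F: not dominated (best efficacy).
G: dominated by F (side-effect rate 9≤24, efficacy 94≥82, duration 10≤10).
H: dominated by E (side-effect rate 8≤28, efficacy 78≥50, duration 4≤11).
I: dominated by E (side-effect rate 8≤20, efficacy 78≥70, duration 4≤12).
J: not dominated (best side-effect rate).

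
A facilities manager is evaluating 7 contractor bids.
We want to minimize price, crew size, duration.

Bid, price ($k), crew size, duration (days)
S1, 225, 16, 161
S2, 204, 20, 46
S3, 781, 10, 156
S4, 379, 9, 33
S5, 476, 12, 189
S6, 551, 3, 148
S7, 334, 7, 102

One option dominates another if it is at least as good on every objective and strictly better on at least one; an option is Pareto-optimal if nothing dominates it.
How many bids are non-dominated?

S1: not dominated.
S2: not dominated (best price).
S3: dominated by S4 (price 379≤781, crew size 9≤10, duration 33≤156).
S4: not dominated (best duration).
S5: dominated by S4 (price 379≤476, crew size 9≤12, duration 33≤189).
S6: not dominated (best crew size).
S7: not dominated.
Pareto-optimal: S1, S2, S4, S6, S7 → 5.

5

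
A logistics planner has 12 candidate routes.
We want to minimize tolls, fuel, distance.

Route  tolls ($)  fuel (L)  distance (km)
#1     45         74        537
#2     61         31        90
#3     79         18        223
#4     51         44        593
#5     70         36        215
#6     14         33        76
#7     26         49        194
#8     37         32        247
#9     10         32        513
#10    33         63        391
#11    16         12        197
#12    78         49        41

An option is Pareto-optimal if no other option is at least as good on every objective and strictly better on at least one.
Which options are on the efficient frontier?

#1: dominated by #6 (tolls 14≤45, fuel 33≤74, distance 76≤537).
#2: not dominated.
#3: dominated by #11 (tolls 16≤79, fuel 12≤18, distance 197≤223).
#4: dominated by #6 (tolls 14≤51, fuel 33≤44, distance 76≤593).
#5: dominated by #2 (tolls 61≤70, fuel 31≤36, distance 90≤215).
#6: not dominated.
#7: dominated by #6 (tolls 14≤26, fuel 33≤49, distance 76≤194).
#8: dominated by #11 (tolls 16≤37, fuel 12≤32, distance 197≤247).
#9: not dominated (best tolls).
#10: dominated by #6 (tolls 14≤33, fuel 33≤63, distance 76≤391).
#11: not dominated (best fuel).
#12: not dominated (best distance).

#2, #6, #9, #11, #12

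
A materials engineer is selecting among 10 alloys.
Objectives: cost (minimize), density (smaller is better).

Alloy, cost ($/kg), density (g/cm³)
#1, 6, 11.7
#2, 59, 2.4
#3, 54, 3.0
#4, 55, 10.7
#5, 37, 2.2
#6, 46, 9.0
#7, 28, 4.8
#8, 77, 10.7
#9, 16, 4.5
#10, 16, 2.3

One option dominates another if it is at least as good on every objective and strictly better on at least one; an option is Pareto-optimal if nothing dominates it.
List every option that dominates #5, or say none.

none

#1: worse on density (11.7 vs 2.2).
#2: worse on cost (59 vs 37).
#3: worse on cost (54 vs 37).
#4: worse on cost (55 vs 37).
#6: worse on cost (46 vs 37).
#7: worse on density (4.8 vs 2.2).
#8: worse on cost (77 vs 37).
#9: worse on density (4.5 vs 2.2).
#10: worse on density (2.3 vs 2.2).
No option dominates #5.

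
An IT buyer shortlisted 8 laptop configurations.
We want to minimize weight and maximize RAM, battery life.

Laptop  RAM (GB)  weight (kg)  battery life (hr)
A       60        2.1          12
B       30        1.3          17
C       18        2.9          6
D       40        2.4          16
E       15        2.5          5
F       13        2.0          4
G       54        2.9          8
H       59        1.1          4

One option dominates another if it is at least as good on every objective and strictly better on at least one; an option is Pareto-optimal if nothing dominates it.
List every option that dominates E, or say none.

A: RAM 60≥15, weight 2.1≤2.5, battery life 12≥5 — dominates E.
B: RAM 30≥15, weight 1.3≤2.5, battery life 17≥5 — dominates E.
D: RAM 40≥15, weight 2.4≤2.5, battery life 16≥5 — dominates E.
Others (C, F, G, H) are each worse than E on at least one objective.

A, B, D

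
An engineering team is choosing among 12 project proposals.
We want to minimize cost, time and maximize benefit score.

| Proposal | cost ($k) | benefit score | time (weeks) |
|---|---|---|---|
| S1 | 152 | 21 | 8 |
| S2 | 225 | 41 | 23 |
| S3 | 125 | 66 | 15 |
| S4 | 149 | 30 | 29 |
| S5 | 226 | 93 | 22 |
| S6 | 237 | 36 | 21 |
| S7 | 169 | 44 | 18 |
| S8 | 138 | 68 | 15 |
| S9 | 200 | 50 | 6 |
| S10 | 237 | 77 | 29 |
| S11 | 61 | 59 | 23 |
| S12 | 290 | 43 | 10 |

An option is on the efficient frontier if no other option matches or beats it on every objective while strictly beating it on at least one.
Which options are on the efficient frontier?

S1: not dominated.
S2: dominated by S3 (cost 125≤225, benefit score 66≥41, time 15≤23).
S3: not dominated.
S4: dominated by S3 (cost 125≤149, benefit score 66≥30, time 15≤29).
S5: not dominated (best benefit score).
S6: dominated by S3 (cost 125≤237, benefit score 66≥36, time 15≤21).
S7: dominated by S3 (cost 125≤169, benefit score 66≥44, time 15≤18).
S8: not dominated.
S9: not dominated (best time).
S10: dominated by S5 (cost 226≤237, benefit score 93≥77, time 22≤29).
S11: not dominated (best cost).
S12: dominated by S9 (cost 200≤290, benefit score 50≥43, time 6≤10).

S1, S3, S5, S8, S9, S11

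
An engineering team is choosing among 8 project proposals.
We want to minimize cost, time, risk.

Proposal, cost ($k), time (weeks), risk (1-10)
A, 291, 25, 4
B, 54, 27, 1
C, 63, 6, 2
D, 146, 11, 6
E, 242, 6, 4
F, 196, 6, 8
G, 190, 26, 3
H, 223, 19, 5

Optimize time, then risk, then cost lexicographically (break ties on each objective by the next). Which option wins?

First minimize time: best is 6, kept {C, E, F}.
Then minimize risk: best is 2, kept {C}.

C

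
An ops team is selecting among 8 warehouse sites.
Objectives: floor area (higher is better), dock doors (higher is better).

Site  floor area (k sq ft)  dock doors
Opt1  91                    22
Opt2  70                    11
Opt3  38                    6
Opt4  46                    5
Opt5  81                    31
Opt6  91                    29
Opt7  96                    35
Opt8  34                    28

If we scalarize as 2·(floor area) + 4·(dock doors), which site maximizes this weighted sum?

Opt1: 2·91 + 4·22 = 270
Opt2: 2·70 + 4·11 = 184
Opt3: 2·38 + 4·6 = 100
Opt4: 2·46 + 4·5 = 112
Opt5: 2·81 + 4·31 = 286
Opt6: 2·91 + 4·29 = 298
Opt7: 2·96 + 4·35 = 332
Opt8: 2·34 + 4·28 = 180
Highest: Opt7 at 332.

Opt7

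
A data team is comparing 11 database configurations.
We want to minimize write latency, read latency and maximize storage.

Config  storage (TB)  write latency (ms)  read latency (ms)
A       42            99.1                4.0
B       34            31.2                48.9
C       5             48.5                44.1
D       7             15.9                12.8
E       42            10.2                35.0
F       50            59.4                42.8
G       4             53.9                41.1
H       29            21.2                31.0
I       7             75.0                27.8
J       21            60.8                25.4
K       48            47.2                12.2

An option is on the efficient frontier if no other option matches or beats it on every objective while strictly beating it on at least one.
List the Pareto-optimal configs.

A: not dominated (best read latency).
B: dominated by E (storage 42≥34, write latency 10.2≤31.2, read latency 35.0≤48.9).
C: dominated by D (storage 7≥5, write latency 15.9≤48.5, read latency 12.8≤44.1).
D: not dominated.
E: not dominated (best write latency).
F: not dominated (best storage).
G: dominated by D (storage 7≥4, write latency 15.9≤53.9, read latency 12.8≤41.1).
H: not dominated.
I: dominated by D (storage 7≥7, write latency 15.9≤75.0, read latency 12.8≤27.8).
J: dominated by K (storage 48≥21, write latency 47.2≤60.8, read latency 12.2≤25.4).
K: not dominated.

A, D, E, F, H, K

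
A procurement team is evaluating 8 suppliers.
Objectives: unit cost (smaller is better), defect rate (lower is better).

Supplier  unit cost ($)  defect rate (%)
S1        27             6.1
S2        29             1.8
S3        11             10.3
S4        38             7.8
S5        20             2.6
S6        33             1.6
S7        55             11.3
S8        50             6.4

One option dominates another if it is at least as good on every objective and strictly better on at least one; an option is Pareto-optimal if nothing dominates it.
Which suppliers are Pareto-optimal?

S1: dominated by S5 (unit cost 20≤27, defect rate 2.6≤6.1).
S2: not dominated.
S3: not dominated (best unit cost).
S4: dominated by S1 (unit cost 27≤38, defect rate 6.1≤7.8).
S5: not dominated.
S6: not dominated (best defect rate).
S7: dominated by S1 (unit cost 27≤55, defect rate 6.1≤11.3).
S8: dominated by S1 (unit cost 27≤50, defect rate 6.1≤6.4).

S2, S3, S5, S6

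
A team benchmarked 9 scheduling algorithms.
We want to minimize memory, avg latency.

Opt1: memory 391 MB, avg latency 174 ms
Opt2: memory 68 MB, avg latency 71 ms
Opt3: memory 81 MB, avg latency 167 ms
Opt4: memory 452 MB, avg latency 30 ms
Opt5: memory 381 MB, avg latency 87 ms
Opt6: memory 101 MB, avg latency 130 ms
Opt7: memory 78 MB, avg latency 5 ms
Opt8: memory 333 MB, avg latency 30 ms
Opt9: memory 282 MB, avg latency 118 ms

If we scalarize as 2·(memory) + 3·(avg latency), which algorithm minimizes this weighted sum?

Opt7

Opt1: 2·391 + 3·174 = 1304
Opt2: 2·68 + 3·71 = 349
Opt3: 2·81 + 3·167 = 663
Opt4: 2·452 + 3·30 = 994
Opt5: 2·381 + 3·87 = 1023
Opt6: 2·101 + 3·130 = 592
Opt7: 2·78 + 3·5 = 171
Opt8: 2·333 + 3·30 = 756
Opt9: 2·282 + 3·118 = 918
Lowest: Opt7 at 171.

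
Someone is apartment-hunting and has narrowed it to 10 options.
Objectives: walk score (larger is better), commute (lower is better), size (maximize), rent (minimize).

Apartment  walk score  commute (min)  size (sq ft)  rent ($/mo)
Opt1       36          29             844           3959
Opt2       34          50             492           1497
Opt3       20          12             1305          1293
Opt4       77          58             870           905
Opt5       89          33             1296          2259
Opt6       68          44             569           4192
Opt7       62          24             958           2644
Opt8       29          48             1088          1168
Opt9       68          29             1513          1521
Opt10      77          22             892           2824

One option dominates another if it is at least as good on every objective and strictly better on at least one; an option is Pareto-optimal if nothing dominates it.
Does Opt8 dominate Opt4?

No

Opt8 vs Opt4: Opt8 is worse on walk score (29 vs 77), so it does not dominate Opt4.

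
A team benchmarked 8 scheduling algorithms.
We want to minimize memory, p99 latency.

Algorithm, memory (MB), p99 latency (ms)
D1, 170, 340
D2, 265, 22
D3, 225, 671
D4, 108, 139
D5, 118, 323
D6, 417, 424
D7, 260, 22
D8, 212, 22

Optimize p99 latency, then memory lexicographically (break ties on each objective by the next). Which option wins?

First minimize p99 latency: best is 22, kept {D2, D7, D8}.
Then minimize memory: best is 212, kept {D8}.

D8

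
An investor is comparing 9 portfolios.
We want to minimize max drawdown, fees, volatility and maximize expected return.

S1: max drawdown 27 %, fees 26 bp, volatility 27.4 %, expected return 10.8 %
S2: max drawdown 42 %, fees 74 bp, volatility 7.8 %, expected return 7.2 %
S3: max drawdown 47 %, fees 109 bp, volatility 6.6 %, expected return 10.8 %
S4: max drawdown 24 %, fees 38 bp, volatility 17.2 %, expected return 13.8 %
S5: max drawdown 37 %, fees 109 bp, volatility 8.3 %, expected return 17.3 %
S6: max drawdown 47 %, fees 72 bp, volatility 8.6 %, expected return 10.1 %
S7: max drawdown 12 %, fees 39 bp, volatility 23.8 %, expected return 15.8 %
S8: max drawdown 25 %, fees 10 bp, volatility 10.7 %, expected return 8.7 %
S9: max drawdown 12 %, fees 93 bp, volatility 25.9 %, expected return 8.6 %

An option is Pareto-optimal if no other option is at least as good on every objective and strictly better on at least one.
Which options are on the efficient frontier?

S1, S2, S3, S4, S5, S6, S7, S8

S1: not dominated.
S2: not dominated.
S3: not dominated (best volatility).
S4: not dominated.
S5: not dominated (best expected return).
S6: not dominated.
S7: not dominated.
S8: not dominated (best fees).
S9: dominated by S7 (max drawdown 12≤12, fees 39≤93, volatility 23.8≤25.9, expected return 15.8≥8.6).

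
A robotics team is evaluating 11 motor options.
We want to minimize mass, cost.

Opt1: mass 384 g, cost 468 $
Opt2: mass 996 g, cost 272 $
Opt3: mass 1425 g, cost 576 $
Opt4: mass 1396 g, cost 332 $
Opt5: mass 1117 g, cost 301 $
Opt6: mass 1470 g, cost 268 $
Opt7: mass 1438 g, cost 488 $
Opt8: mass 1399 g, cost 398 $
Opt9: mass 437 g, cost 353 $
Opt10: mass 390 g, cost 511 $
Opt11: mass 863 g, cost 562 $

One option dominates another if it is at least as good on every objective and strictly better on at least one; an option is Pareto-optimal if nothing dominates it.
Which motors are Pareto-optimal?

Opt1, Opt2, Opt6, Opt9

Opt1: not dominated (best mass).
Opt2: not dominated.
Opt3: dominated by Opt1 (mass 384≤1425, cost 468≤576).
Opt4: dominated by Opt2 (mass 996≤1396, cost 272≤332).
Opt5: dominated by Opt2 (mass 996≤1117, cost 272≤301).
Opt6: not dominated (best cost).
Opt7: dominated by Opt1 (mass 384≤1438, cost 468≤488).
Opt8: dominated by Opt2 (mass 996≤1399, cost 272≤398).
Opt9: not dominated.
Opt10: dominated by Opt1 (mass 384≤390, cost 468≤511).
Opt11: dominated by Opt1 (mass 384≤863, cost 468≤562).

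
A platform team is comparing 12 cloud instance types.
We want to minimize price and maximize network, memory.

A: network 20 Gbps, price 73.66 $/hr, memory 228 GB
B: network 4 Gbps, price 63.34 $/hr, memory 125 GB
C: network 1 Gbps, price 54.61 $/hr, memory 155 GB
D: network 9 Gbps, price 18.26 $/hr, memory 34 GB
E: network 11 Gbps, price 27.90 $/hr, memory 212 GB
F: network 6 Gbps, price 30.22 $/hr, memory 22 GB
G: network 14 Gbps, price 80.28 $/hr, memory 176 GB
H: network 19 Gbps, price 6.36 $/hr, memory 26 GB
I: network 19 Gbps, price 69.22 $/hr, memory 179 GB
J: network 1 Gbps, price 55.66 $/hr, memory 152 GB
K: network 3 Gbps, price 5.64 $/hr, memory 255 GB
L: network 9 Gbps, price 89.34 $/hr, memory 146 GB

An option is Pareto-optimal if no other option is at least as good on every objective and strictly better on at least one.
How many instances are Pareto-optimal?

6

A: not dominated (best network).
B: dominated by E (network 11≥4, price 27.90≤63.34, memory 212≥125).
C: dominated by E (network 11≥1, price 27.90≤54.61, memory 212≥155).
D: not dominated.
E: not dominated.
F: dominated by D (network 9≥6, price 18.26≤30.22, memory 34≥22).
G: dominated by A (network 20≥14, price 73.66≤80.28, memory 228≥176).
H: not dominated.
I: not dominated.
J: dominated by C (network 1≥1, price 54.61≤55.66, memory 155≥152).
K: not dominated (best price).
L: dominated by A (network 20≥9, price 73.66≤89.34, memory 228≥146).
Pareto-optimal: A, D, E, H, I, K → 6.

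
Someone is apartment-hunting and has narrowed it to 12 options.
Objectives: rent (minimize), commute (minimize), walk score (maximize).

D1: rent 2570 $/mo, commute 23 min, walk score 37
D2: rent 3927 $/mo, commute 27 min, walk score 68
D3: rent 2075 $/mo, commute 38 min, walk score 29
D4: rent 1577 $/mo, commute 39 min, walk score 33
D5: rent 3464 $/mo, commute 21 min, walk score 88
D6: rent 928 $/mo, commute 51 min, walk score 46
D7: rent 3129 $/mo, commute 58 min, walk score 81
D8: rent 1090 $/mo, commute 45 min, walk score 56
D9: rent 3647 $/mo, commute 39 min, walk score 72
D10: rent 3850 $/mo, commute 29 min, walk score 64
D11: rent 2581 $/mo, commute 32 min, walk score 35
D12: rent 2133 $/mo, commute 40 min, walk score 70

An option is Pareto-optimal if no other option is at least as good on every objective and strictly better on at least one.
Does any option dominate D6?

D1: worse on rent (2570 vs 928).
D2: worse on rent (3927 vs 928).
D3: worse on rent (2075 vs 928).
D4: worse on rent (1577 vs 928).
D5: worse on rent (3464 vs 928).
D7: worse on rent (3129 vs 928).
D8: worse on rent (1090 vs 928).
D9: worse on rent (3647 vs 928).
D10: worse on rent (3850 vs 928).
D11: worse on rent (2581 vs 928).
D12: worse on rent (2133 vs 928).
No option is at least as good as D6 on every objective and strictly better on one.

No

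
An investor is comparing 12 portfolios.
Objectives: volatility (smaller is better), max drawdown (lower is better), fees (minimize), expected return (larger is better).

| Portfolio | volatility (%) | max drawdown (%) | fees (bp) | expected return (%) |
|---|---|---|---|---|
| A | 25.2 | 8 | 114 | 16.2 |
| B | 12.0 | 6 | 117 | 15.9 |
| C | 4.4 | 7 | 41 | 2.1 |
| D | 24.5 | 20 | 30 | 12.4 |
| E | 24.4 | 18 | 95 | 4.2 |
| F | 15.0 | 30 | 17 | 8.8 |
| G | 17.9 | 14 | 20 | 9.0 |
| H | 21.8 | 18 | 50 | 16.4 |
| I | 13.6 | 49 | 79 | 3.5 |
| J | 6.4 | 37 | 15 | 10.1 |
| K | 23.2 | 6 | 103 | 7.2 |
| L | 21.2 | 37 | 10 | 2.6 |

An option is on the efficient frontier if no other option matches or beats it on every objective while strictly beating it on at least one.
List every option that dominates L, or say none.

none

A: worse on volatility (25.2 vs 21.2).
B: worse on fees (117 vs 10).
C: worse on fees (41 vs 10).
D: worse on volatility (24.5 vs 21.2).
E: worse on volatility (24.4 vs 21.2).
F: worse on fees (17 vs 10).
G: worse on fees (20 vs 10).
H: worse on volatility (21.8 vs 21.2).
I: worse on max drawdown (49 vs 37).
J: worse on fees (15 vs 10).
K: worse on volatility (23.2 vs 21.2).
No option dominates L.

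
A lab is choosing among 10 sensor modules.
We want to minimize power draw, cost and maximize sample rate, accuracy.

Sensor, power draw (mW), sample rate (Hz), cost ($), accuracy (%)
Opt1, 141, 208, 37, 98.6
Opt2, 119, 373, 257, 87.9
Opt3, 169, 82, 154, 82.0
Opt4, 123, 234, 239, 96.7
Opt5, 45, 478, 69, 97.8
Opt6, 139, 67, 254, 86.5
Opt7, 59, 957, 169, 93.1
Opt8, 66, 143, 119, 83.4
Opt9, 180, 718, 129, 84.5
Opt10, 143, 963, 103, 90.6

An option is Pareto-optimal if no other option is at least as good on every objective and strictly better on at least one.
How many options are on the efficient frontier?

Opt1: not dominated (best cost).
Opt2: dominated by Opt5 (power draw 45≤119, sample rate 478≥373, cost 69≤257, accuracy 97.8≥87.9).
Opt3: dominated by Opt1 (power draw 141≤169, sample rate 208≥82, cost 37≤154, accuracy 98.6≥82.0).
Opt4: dominated by Opt5 (power draw 45≤123, sample rate 478≥234, cost 69≤239, accuracy 97.8≥96.7).
Opt5: not dominated (best power draw).
Opt6: dominated by Opt4 (power draw 123≤139, sample rate 234≥67, cost 239≤254, accuracy 96.7≥86.5).
Opt7: not dominated.
Opt8: dominated by Opt5 (power draw 45≤66, sample rate 478≥143, cost 69≤119, accuracy 97.8≥83.4).
Opt9: dominated by Opt10 (power draw 143≤180, sample rate 963≥718, cost 103≤129, accuracy 90.6≥84.5).
Opt10: not dominated (best sample rate).
Pareto-optimal: Opt1, Opt5, Opt7, Opt10 → 4.

4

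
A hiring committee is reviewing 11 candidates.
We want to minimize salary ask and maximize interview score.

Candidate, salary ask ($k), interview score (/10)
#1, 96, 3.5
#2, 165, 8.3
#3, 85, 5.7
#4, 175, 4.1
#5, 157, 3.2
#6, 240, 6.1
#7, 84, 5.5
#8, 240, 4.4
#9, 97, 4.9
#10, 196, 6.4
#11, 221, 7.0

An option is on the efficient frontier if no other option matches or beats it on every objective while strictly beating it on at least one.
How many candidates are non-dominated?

3

#1: dominated by #3 (salary ask 85≤96, interview score 5.7≥3.5).
#2: not dominated (best interview score).
#3: not dominated.
#4: dominated by #2 (salary ask 165≤175, interview score 8.3≥4.1).
#5: dominated by #1 (salary ask 96≤157, interview score 3.5≥3.2).
#6: dominated by #2 (salary ask 165≤240, interview score 8.3≥6.1).
#7: not dominated (best salary ask).
#8: dominated by #2 (salary ask 165≤240, interview score 8.3≥4.4).
#9: dominated by #3 (salary ask 85≤97, interview score 5.7≥4.9).
#10: dominated by #2 (salary ask 165≤196, interview score 8.3≥6.4).
#11: dominated by #2 (salary ask 165≤221, interview score 8.3≥7.0).
Pareto-optimal: #2, #3, #7 → 3.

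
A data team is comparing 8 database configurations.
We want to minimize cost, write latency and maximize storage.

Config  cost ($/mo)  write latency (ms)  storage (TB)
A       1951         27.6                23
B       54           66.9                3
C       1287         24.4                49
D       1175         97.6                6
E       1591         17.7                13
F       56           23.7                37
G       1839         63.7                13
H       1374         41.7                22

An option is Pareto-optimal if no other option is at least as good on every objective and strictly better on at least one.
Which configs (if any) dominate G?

C, E, F, H

C: cost 1287≤1839, write latency 24.4≤63.7, storage 49≥13 — dominates G.
E: cost 1591≤1839, write latency 17.7≤63.7, storage 13≥13 — dominates G.
F: cost 56≤1839, write latency 23.7≤63.7, storage 37≥13 — dominates G.
H: cost 1374≤1839, write latency 41.7≤63.7, storage 22≥13 — dominates G.
Others (A, B, D) are each worse than G on at least one objective.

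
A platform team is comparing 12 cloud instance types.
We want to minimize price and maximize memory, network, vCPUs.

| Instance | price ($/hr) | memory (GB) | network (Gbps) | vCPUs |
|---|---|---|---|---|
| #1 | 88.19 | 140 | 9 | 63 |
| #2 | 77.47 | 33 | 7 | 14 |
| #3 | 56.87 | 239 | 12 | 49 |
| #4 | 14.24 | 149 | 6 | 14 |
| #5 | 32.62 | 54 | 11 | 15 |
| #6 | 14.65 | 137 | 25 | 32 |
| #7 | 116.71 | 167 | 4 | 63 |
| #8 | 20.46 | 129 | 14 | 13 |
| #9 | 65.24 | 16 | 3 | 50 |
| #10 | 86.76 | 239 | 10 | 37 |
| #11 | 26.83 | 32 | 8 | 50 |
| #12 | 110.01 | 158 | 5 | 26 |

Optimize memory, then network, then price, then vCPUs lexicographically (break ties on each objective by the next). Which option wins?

#3

First maximize memory: best is 239, kept {#3, #10}.
Then maximize network: best is 12, kept {#3}.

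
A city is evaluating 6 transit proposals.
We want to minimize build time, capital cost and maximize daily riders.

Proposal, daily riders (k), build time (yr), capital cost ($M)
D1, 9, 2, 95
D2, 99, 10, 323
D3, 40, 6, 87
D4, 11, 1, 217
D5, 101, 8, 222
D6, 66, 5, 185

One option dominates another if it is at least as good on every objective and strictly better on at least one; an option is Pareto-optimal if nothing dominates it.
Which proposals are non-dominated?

D1: not dominated.
D2: dominated by D5 (daily riders 101≥99, build time 8≤10, capital cost 222≤323).
D3: not dominated (best capital cost).
D4: not dominated (best build time).
D5: not dominated (best daily riders).
D6: not dominated.

D1, D3, D4, D5, D6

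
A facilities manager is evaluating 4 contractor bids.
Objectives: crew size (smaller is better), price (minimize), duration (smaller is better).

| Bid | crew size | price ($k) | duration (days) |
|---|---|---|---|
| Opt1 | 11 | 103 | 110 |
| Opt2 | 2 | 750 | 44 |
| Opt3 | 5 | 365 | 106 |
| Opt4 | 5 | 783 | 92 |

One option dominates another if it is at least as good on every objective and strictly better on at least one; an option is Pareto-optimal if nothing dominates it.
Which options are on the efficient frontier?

Opt1, Opt2, Opt3

Opt1: not dominated (best price).
Opt2: not dominated (best crew size).
Opt3: not dominated.
Opt4: dominated by Opt2 (crew size 2≤5, price 750≤783, duration 44≤92).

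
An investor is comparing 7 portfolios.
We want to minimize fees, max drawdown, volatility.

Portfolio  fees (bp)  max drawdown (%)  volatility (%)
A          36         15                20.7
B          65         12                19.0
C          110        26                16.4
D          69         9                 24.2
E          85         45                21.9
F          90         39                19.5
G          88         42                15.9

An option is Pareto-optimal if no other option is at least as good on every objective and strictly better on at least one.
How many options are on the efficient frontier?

5

A: not dominated (best fees).
B: not dominated.
C: not dominated.
D: not dominated (best max drawdown).
E: dominated by A (fees 36≤85, max drawdown 15≤45, volatility 20.7≤21.9).
F: dominated by B (fees 65≤90, max drawdown 12≤39, volatility 19.0≤19.5).
G: not dominated (best volatility).
Pareto-optimal: A, B, C, D, G → 5.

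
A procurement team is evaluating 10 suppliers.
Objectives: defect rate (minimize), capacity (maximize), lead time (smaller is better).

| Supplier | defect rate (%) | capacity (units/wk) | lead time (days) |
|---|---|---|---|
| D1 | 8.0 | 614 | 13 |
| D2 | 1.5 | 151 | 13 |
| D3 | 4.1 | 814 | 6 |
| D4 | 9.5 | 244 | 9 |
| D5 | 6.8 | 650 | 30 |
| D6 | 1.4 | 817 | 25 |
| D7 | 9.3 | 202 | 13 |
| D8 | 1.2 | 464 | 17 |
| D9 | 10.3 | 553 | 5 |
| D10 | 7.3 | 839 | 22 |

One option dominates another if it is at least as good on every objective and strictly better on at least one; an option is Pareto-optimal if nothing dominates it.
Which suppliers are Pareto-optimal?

D1: dominated by D3 (defect rate 4.1≤8.0, capacity 814≥614, lead time 6≤13).
D2: not dominated.
D3: not dominated.
D4: dominated by D3 (defect rate 4.1≤9.5, capacity 814≥244, lead time 6≤9).
D5: dominated by D3 (defect rate 4.1≤6.8, capacity 814≥650, lead time 6≤30).
D6: not dominated.
D7: dominated by D1 (defect rate 8.0≤9.3, capacity 614≥202, lead time 13≤13).
D8: not dominated (best defect rate).
D9: not dominated (best lead time).
D10: not dominated (best capacity).

D2, D3, D6, D8, D9, D10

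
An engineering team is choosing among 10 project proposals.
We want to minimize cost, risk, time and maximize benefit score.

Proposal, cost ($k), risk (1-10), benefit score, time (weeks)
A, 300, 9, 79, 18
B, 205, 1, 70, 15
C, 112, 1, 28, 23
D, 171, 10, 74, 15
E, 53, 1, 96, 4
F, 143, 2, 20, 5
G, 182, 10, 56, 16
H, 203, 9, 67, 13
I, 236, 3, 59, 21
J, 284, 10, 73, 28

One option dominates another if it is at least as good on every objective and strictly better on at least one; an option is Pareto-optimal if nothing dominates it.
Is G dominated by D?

Yes

D vs G: cost 171≤182, risk 10≤10, benefit score 74≥56, time 15≤16 — D is at least as good on every objective with at least one strict improvement.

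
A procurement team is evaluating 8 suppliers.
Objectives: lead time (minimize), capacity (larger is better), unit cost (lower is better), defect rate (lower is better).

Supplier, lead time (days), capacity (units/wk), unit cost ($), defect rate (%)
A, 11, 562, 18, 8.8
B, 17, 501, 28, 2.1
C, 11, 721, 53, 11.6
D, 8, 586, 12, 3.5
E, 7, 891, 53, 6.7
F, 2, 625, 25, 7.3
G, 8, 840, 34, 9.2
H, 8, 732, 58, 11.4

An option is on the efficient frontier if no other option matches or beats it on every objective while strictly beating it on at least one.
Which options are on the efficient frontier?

B, D, E, F, G

A: dominated by D (lead time 8≤11, capacity 586≥562, unit cost 12≤18, defect rate 3.5≤8.8).
B: not dominated (best defect rate).
C: dominated by E (lead time 7≤11, capacity 891≥721, unit cost 53≤53, defect rate 6.7≤11.6).
D: not dominated (best unit cost).
E: not dominated (best capacity).
F: not dominated (best lead time).
G: not dominated.
H: dominated by E (lead time 7≤8, capacity 891≥732, unit cost 53≤58, defect rate 6.7≤11.4).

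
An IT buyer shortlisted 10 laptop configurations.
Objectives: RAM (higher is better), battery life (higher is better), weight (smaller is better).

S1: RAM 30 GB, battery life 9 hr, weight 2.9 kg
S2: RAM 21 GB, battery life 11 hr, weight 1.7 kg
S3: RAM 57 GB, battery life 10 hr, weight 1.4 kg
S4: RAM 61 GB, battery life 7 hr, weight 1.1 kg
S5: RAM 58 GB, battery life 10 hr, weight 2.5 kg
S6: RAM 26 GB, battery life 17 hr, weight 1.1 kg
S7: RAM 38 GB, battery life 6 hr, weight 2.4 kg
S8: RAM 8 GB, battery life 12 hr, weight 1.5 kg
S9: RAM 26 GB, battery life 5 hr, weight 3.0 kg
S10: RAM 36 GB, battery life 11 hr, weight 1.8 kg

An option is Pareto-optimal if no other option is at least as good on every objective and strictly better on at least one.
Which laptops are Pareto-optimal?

S1: dominated by S3 (RAM 57≥30, battery life 10≥9, weight 1.4≤2.9).
S2: dominated by S6 (RAM 26≥21, battery life 17≥11, weight 1.1≤1.7).
S3: not dominated.
S4: not dominated (best RAM).
S5: not dominated.
S6: not dominated (best battery life).
S7: dominated by S3 (RAM 57≥38, battery life 10≥6, weight 1.4≤2.4).
S8: dominated by S6 (RAM 26≥8, battery life 17≥12, weight 1.1≤1.5).
S9: dominated by S1 (RAM 30≥26, battery life 9≥5, weight 2.9≤3.0).
S10: not dominated.

S3, S4, S5, S6, S10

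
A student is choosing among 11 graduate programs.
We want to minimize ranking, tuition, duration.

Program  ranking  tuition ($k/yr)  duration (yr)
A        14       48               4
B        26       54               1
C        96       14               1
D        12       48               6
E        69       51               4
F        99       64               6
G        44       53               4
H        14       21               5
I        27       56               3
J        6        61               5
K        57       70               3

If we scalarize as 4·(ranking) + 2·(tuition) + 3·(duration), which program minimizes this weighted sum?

H

A: 4·14 + 2·48 + 3·4 = 164
B: 4·26 + 2·54 + 3·1 = 215
C: 4·96 + 2·14 + 3·1 = 415
D: 4·12 + 2·48 + 3·6 = 162
E: 4·69 + 2·51 + 3·4 = 390
F: 4·99 + 2·64 + 3·6 = 542
G: 4·44 + 2·53 + 3·4 = 294
H: 4·14 + 2·21 + 3·5 = 113
I: 4·27 + 2·56 + 3·3 = 229
J: 4·6 + 2·61 + 3·5 = 161
K: 4·57 + 2·70 + 3·3 = 377
Lowest: H at 113.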